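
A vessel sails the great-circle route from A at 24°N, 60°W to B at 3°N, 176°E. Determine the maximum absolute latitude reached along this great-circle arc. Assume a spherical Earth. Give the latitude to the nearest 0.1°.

The great circle lies in the plane with unit normal n̂ = (p₁ × p₂)/|p₁ × p₂|.
Here n̂_z ≈ -0.867; the vertex latitude is φ_max = arccos|n̂_z| ≈ 29.9°.
Check via Clairaut: cos φ_max = |cos φ₁| · sin C = cos(24.0°)·sin(71.6°) ≈ 0.867, again giving ≈ 29.9°.

≈ 29.9°N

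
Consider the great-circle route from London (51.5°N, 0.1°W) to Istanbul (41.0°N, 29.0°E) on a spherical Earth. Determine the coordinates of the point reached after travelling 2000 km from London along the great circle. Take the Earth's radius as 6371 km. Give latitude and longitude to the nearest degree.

≈ 44°N, 24°E

The haversine formula gives a central angle δ ≈ 0.393 rad (22.5°) between the endpoints. The total great-circle distance is δ·R ≈ 0.393 × 6371 ≈ 2501 km, so the target fraction is f = 2000/2501 ≈ 0.800.
Interpolate at f ≈ 0.800 with slerp weights a = sin((1−f)δ)/sin δ ≈ 0.205, b = sin(fδ)/sin δ ≈ 0.807.
p = a·p₁ + b·p₂ ≈ (0.661, 0.295, 0.690); φ = arcsin(p_z) ≈ 43.65°, λ = atan2(p_y, p_x) ≈ 24.07°.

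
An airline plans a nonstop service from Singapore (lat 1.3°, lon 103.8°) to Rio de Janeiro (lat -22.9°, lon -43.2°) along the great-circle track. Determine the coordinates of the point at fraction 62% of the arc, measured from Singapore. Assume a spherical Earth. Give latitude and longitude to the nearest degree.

≈ lat -36°, lon 18°

Convert each endpoint to a unit vector on the sphere (x = cos φ cos λ, y = cos φ sin λ, z = sin φ).
The central angle between the endpoints is δ = arccos(p₁·p₂) ≈ 2.467 rad (141.4°).
Interpolate at f = 0.62 with slerp weights a = sin((1−f)δ)/sin δ ≈ 1.291, b = sin(fδ)/sin δ ≈ 1.600.
p = a·p₁ + b·p₂ ≈ (0.767, 0.244, -0.593); φ = arcsin(p_z) ≈ -36.41°, λ = atan2(p_y, p_x) ≈ 17.68°.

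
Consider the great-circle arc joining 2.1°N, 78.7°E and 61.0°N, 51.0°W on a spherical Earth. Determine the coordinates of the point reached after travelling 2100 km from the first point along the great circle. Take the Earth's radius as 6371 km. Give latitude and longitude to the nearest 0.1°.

≈ 19.4°N, 71.0°E

Convert each endpoint to a unit vector on the sphere (x = cos φ cos λ, y = cos φ sin λ, z = sin φ).
The central angle between the endpoints is δ = arccos(p₁·p₂) ≈ 1.852 rad (106.1°). The total great-circle distance is δ·R ≈ 1.852 × 6371 ≈ 11799 km, so the target fraction is f = 2100/11799 ≈ 0.178.
Interpolate at f ≈ 0.178 with slerp weights a = sin((1−f)δ)/sin δ ≈ 1.040, b = sin(fδ)/sin δ ≈ 0.337.
p = a·p₁ + b·p₂ ≈ (0.306, 0.892, 0.333); φ = arcsin(p_z) ≈ 19.44°, λ = atan2(p_y, p_x) ≈ 71.04°.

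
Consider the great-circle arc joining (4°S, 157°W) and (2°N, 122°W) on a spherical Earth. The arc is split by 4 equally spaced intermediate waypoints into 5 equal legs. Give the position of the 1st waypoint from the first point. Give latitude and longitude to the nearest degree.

≈ (3°S, 150°W)

Write both endpoints as unit vectors p₁, p₂ with components (cos φ cos λ, cos φ sin λ, sin φ).
The central angle between the endpoints is δ = arccos(p₁·p₂) ≈ 0.619 rad (35.5°).
Interpolate at f = 1/5 with slerp weights a = sin((1−f)δ)/sin δ ≈ 0.819, b = sin(fδ)/sin δ ≈ 0.213.
p = a·p₁ + b·p₂ ≈ (-0.865, -0.500, -0.050); φ = arcsin(p_z) ≈ -2.85°, λ = atan2(p_y, p_x) ≈ -149.98°.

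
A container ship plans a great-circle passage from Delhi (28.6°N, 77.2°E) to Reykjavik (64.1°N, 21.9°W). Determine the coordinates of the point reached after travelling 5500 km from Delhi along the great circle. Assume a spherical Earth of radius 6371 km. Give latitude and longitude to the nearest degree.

Convert each endpoint to a unit vector on the sphere (x = cos φ cos λ, y = cos φ sin λ, z = sin φ).
The central angle between the endpoints is δ = arccos(p₁·p₂) ≈ 1.192 rad (68.3°). The total great-circle distance is δ·R ≈ 1.192 × 6371 ≈ 7593 km, so the target fraction is f = 5500/7593 ≈ 0.724.
Interpolate at f ≈ 0.724 with slerp weights a = sin((1−f)δ)/sin δ ≈ 0.347, b = sin(fδ)/sin δ ≈ 0.818.
p = a·p₁ + b·p₂ ≈ (0.399, 0.164, 0.902); φ = arcsin(p_z) ≈ 64.44°, λ = atan2(p_y, p_x) ≈ 22.35°.

≈ 64°N, 22°E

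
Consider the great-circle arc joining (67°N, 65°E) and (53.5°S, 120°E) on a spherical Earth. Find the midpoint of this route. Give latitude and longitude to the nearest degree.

The haversine formula gives a central angle δ ≈ 2.223 rad (127.3°) between the endpoints.
Interpolate at f = 1/2 with slerp weights a = sin((1−f)δ)/sin δ ≈ 1.127, b = sin(fδ)/sin δ ≈ 1.127.
p = a·p₁ + b·p₂ ≈ (-0.149, 0.980, 0.132); φ = arcsin(p_z) ≈ 7.56°, λ = atan2(p_y, p_x) ≈ 98.65°.

≈ (8°N, 99°E)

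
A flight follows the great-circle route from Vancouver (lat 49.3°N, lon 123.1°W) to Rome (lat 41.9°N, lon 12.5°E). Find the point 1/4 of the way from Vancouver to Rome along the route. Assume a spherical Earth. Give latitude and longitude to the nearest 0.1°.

≈ lat 64.5°N, lon 98.0°W

Convert each endpoint to a unit vector on the sphere (x = cos φ cos λ, y = cos φ sin λ, z = sin φ).
The central angle between the endpoints is δ = arccos(p₁·p₂) ≈ 1.411 rad (80.8°).
Interpolate at f = 1/4 with slerp weights a = sin((1−f)δ)/sin δ ≈ 0.883, b = sin(fδ)/sin δ ≈ 0.350.
p = a·p₁ + b·p₂ ≈ (-0.060, -0.426, 0.903); φ = arcsin(p_z) ≈ 64.53°, λ = atan2(p_y, p_x) ≈ -98.03°.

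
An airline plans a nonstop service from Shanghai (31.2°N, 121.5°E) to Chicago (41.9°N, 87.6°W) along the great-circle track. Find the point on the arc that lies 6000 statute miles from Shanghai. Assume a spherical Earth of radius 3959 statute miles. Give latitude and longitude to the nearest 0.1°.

≈ (55.3°N, 99.0°W)

Write both endpoints as unit vectors p₁, p₂ with components (cos φ cos λ, cos φ sin λ, sin φ).
The central angle between the endpoints is δ = arccos(p₁·p₂) ≈ 1.783 rad (102.1°). The total great-circle distance is δ·R ≈ 1.783 × 3959 ≈ 7058 mi, so the target fraction is f = 6000/7058 ≈ 0.850.
Interpolate at f ≈ 0.850 with slerp weights a = sin((1−f)δ)/sin δ ≈ 0.270, b = sin(fδ)/sin δ ≈ 1.021.
p = a·p₁ + b·p₂ ≈ (-0.089, -0.563, 0.822); φ = arcsin(p_z) ≈ 55.28°, λ = atan2(p_y, p_x) ≈ -98.98°.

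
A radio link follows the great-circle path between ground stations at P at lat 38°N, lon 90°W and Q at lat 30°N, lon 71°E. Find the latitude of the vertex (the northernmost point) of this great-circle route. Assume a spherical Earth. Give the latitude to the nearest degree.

The great circle lies in the plane with unit normal n̂ = (p₁ × p₂)/|p₁ × p₂|.
Here n̂_z ≈ +0.236; the vertex latitude is φ_max = arccos|n̂_z| ≈ 76.3°.
Check via Clairaut: cos φ_max = |cos φ₁| · sin C = cos(38.0°)·sin(17.4°) ≈ 0.236, again giving ≈ 76.3°.

≈ 76°N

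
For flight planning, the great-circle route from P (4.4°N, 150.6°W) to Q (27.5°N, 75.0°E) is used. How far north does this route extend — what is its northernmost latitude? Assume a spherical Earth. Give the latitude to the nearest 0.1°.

The great circle lies in the plane with unit normal n̂ = (p₁ × p₂)/|p₁ × p₂|.
Here n̂_z ≈ -0.778; the vertex latitude is φ_max = arccos|n̂_z| ≈ 38.9°.
Check via Clairaut: cos φ_max = |cos φ₁| · sin C = cos(4.4°)·sin(51.3°) ≈ 0.778, again giving ≈ 38.9°.

≈ 38.9°N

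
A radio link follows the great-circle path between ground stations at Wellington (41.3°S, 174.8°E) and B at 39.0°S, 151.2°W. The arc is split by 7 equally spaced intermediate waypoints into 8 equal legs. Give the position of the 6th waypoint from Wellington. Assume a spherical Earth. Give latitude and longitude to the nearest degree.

≈ 41°S, 159°W

Convert each endpoint to a unit vector on the sphere (x = cos φ cos λ, y = cos φ sin λ, z = sin φ).
The central angle between the endpoints is δ = arccos(p₁·p₂) ≈ 0.452 rad (25.9°).
Interpolate at f = 6/8 with slerp weights a = sin((1−f)δ)/sin δ ≈ 0.258, b = sin(fδ)/sin δ ≈ 0.761.
p = a·p₁ + b·p₂ ≈ (-0.712, -0.267, -0.650); φ = arcsin(p_z) ≈ -40.51°, λ = atan2(p_y, p_x) ≈ -159.40°.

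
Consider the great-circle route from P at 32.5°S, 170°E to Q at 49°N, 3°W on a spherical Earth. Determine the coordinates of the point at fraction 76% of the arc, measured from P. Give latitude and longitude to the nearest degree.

Convert each endpoint to a unit vector on the sphere (x = cos φ cos λ, y = cos φ sin λ, z = sin φ).
The central angle between the endpoints is δ = arccos(p₁·p₂) ≈ 2.839 rad (162.7°).
Interpolate at f = 0.76 with slerp weights a = sin((1−f)δ)/sin δ ≈ 2.117, b = sin(fδ)/sin δ ≈ 2.798.
p = a·p₁ + b·p₂ ≈ (0.075, 0.214, 0.974); φ = arcsin(p_z) ≈ 76.90°, λ = atan2(p_y, p_x) ≈ 70.76°.

≈ 77°N, 71°E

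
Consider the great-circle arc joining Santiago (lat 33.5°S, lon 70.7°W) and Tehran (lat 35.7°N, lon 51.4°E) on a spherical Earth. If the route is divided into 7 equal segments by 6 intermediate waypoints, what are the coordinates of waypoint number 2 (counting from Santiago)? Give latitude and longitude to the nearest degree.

Write both endpoints as unit vectors p₁, p₂ with components (cos φ cos λ, cos φ sin λ, sin φ).
The central angle between the endpoints is δ = arccos(p₁·p₂) ≈ 2.321 rad (133.0°).
Interpolate at f = 2/7 with slerp weights a = sin((1−f)δ)/sin δ ≈ 1.362, b = sin(fδ)/sin δ ≈ 0.842.
p = a·p₁ + b·p₂ ≈ (0.802, -0.538, -0.261); φ = arcsin(p_z) ≈ -15.10°, λ = atan2(p_y, p_x) ≈ -33.85°.

≈ lat 15°S, lon 34°W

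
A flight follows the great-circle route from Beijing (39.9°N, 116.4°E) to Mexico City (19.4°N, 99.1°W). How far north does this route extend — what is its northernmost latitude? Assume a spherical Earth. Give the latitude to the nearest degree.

The great circle lies in the plane with unit normal n̂ = (p₁ × p₂)/|p₁ × p₂|.
Here n̂_z ≈ +0.453; the vertex latitude is φ_max = arccos|n̂_z| ≈ 63.0°.
Check via Clairaut: cos φ_max = |cos φ₁| · sin C = cos(39.9°)·sin(36.2°) ≈ 0.453, again giving ≈ 63.0°.

≈ 63°N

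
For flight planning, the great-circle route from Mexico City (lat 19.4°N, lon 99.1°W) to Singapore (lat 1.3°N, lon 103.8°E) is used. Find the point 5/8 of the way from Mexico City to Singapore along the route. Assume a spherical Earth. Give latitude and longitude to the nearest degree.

≈ lat 36°N, lon 151°E

The haversine formula gives a central angle δ ≈ 2.608 rad (149.4°) between the endpoints.
Interpolate at f = 5/8 with slerp weights a = sin((1−f)δ)/sin δ ≈ 1.631, b = sin(fδ)/sin δ ≈ 1.964.
p = a·p₁ + b·p₂ ≈ (-0.712, 0.387, 0.586); φ = arcsin(p_z) ≈ 35.91°, λ = atan2(p_y, p_x) ≈ 151.47°.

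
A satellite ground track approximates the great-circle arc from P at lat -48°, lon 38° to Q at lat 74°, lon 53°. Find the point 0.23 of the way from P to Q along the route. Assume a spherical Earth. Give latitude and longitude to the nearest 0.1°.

≈ lat -19.9°, lon 40.4°

From cos δ = sin φ₁ sin φ₂ + cos φ₁ cos φ₂ cos Δλ, the central angle is δ ≈ 2.137 rad (122.4°).
Interpolate at f = 0.23 with slerp weights a = sin((1−f)δ)/sin δ ≈ 1.181, b = sin(fδ)/sin δ ≈ 0.559.
p = a·p₁ + b·p₂ ≈ (0.716, 0.610, -0.341); φ = arcsin(p_z) ≈ -19.91°, λ = atan2(p_y, p_x) ≈ 40.43°.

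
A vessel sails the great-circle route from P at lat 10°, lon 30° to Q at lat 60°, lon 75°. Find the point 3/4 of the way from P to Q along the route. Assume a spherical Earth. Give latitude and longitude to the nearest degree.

Convert each endpoint to a unit vector on the sphere (x = cos φ cos λ, y = cos φ sin λ, z = sin φ).
The central angle between the endpoints is δ = arccos(p₁·p₂) ≈ 1.049 rad (60.1°).
Interpolate at f = 3/4 with slerp weights a = sin((1−f)δ)/sin δ ≈ 0.299, b = sin(fδ)/sin δ ≈ 0.817.
p = a·p₁ + b·p₂ ≈ (0.361, 0.542, 0.759); φ = arcsin(p_z) ≈ 49.40°, λ = atan2(p_y, p_x) ≈ 56.34°.

≈ lat 49°, lon 56°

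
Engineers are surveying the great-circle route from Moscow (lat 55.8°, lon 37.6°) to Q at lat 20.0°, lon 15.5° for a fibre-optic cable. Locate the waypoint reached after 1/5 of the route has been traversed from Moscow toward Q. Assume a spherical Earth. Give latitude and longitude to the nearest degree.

Write both endpoints as unit vectors p₁, p₂ with components (cos φ cos λ, cos φ sin λ, sin φ).
The central angle between the endpoints is δ = arccos(p₁·p₂) ≈ 0.688 rad (39.4°).
Interpolate at f = 1/5 with slerp weights a = sin((1−f)δ)/sin δ ≈ 0.824, b = sin(fδ)/sin δ ≈ 0.216.
p = a·p₁ + b·p₂ ≈ (0.562, 0.337, 0.755); φ = arcsin(p_z) ≈ 49.04°, λ = atan2(p_y, p_x) ≈ 30.91°.

≈ lat 49°, lon 31°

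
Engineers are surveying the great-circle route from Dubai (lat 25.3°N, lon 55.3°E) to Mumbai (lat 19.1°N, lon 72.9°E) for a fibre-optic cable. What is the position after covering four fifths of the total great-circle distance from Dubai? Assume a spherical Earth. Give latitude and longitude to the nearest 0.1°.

≈ lat 20.5°N, lon 69.5°E

From cos δ = sin φ₁ sin φ₂ + cos φ₁ cos φ₂ cos Δλ, the central angle is δ ≈ 0.304 rad (17.4°).
Interpolate at f = 4/5 with slerp weights a = sin((1−f)δ)/sin δ ≈ 0.203, b = sin(fδ)/sin δ ≈ 0.804.
p = a·p₁ + b·p₂ ≈ (0.328, 0.877, 0.350); φ = arcsin(p_z) ≈ 20.49°, λ = atan2(p_y, p_x) ≈ 69.50°.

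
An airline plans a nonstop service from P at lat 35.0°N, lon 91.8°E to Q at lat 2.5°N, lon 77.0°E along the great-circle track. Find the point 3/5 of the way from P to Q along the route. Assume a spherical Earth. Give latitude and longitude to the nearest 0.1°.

≈ lat 15.6°N, lon 82.3°E

Write both endpoints as unit vectors p₁, p₂ with components (cos φ cos λ, cos φ sin λ, sin φ).
The central angle between the endpoints is δ = arccos(p₁·p₂) ≈ 0.616 rad (35.3°).
Interpolate at f = 3/5 with slerp weights a = sin((1−f)δ)/sin δ ≈ 0.422, b = sin(fδ)/sin δ ≈ 0.625.
p = a·p₁ + b·p₂ ≈ (0.130, 0.954, 0.269); φ = arcsin(p_z) ≈ 15.63°, λ = atan2(p_y, p_x) ≈ 82.26°.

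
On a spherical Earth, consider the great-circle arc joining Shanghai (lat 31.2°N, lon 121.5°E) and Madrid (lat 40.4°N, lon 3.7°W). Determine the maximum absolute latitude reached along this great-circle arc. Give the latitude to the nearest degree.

The great circle lies in the plane with unit normal n̂ = (p₁ × p₂)/|p₁ × p₂|.
Here n̂_z ≈ -0.533; the vertex latitude is φ_max = arccos|n̂_z| ≈ 57.8°.

≈ 58°N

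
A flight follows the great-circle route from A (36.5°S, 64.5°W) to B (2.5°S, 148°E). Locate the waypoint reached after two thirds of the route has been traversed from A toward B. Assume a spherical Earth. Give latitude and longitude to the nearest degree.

≈ (37°S, 177°E)

Write both endpoints as unit vectors p₁, p₂ with components (cos φ cos λ, cos φ sin λ, sin φ).
The central angle between the endpoints is δ = arccos(p₁·p₂) ≈ 2.280 rad (130.6°).
Interpolate at f = 2/3 with slerp weights a = sin((1−f)δ)/sin δ ≈ 0.908, b = sin(fδ)/sin δ ≈ 1.316.
p = a·p₁ + b·p₂ ≈ (-0.801, 0.038, -0.598); φ = arcsin(p_z) ≈ -36.69°, λ = atan2(p_y, p_x) ≈ 177.28°.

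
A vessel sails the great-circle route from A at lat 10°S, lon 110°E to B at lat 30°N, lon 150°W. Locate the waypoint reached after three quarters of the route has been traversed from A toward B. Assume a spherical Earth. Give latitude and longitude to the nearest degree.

Write both endpoints as unit vectors p₁, p₂ with components (cos φ cos λ, cos φ sin λ, sin φ).
The central angle between the endpoints is δ = arccos(p₁·p₂) ≈ 1.808 rad (103.6°).
Interpolate at f = 3/4 with slerp weights a = sin((1−f)δ)/sin δ ≈ 0.449, b = sin(fδ)/sin δ ≈ 1.005.
p = a·p₁ + b·p₂ ≈ (-0.905, -0.019, 0.425); φ = arcsin(p_z) ≈ 25.12°, λ = atan2(p_y, p_x) ≈ -178.77°.

≈ lat 25°N, lon 179°W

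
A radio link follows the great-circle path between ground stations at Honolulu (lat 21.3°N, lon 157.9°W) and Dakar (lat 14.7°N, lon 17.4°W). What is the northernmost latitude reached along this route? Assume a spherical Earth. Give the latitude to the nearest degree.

The great circle lies in the plane with unit normal n̂ = (p₁ × p₂)/|p₁ × p₂|.
Here n̂_z ≈ +0.719; the vertex latitude is φ_max = arccos|n̂_z| ≈ 44.1°.

≈ 44°N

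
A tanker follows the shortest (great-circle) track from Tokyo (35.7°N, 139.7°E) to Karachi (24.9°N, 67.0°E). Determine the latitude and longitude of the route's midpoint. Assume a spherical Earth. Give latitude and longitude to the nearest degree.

From cos δ = sin φ₁ sin φ₂ + cos φ₁ cos φ₂ cos Δλ, the central angle is δ ≈ 1.087 rad (62.3°).
Interpolate at f = 1/2 with slerp weights a = sin((1−f)δ)/sin δ ≈ 0.584, b = sin(fδ)/sin δ ≈ 0.584.
p = a·p₁ + b·p₂ ≈ (-0.155, 0.795, 0.587); φ = arcsin(p_z) ≈ 35.94°, λ = atan2(p_y, p_x) ≈ 101.02°.

≈ (36°N, 101°E)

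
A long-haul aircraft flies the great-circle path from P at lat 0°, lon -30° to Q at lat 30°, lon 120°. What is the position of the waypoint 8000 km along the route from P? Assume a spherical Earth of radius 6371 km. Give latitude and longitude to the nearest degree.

≈ lat 46°, lon 34°

The haversine formula gives a central angle δ ≈ 2.419 rad (138.6°) between the endpoints. The total great-circle distance is δ·R ≈ 2.419 × 6371 ≈ 15411 km, so the target fraction is f = 8000/15411 ≈ 0.519.
Interpolate at f ≈ 0.519 with slerp weights a = sin((1−f)δ)/sin δ ≈ 1.388, b = sin(fδ)/sin δ ≈ 1.437.
p = a·p₁ + b·p₂ ≈ (0.580, 0.384, 0.719); φ = arcsin(p_z) ≈ 45.95°, λ = atan2(p_y, p_x) ≈ 33.53°.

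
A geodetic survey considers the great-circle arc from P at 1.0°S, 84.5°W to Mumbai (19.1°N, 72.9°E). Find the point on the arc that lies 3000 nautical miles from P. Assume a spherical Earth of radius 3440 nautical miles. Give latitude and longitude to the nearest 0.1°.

From cos δ = sin φ₁ sin φ₂ + cos φ₁ cos φ₂ cos Δλ, the central angle is δ ≈ 2.642 rad (151.4°). The total great-circle distance is δ·R ≈ 2.642 × 3440 ≈ 9090 nmi, so the target fraction is f = 3000/9090 ≈ 0.330.
Interpolate at f ≈ 0.330 with slerp weights a = sin((1−f)δ)/sin δ ≈ 2.047, b = sin(fδ)/sin δ ≈ 1.599.
p = a·p₁ + b·p₂ ≈ (0.641, -0.593, 0.488); φ = arcsin(p_z) ≈ 29.18°, λ = atan2(p_y, p_x) ≈ -42.80°.

≈ 29.2°N, 42.8°W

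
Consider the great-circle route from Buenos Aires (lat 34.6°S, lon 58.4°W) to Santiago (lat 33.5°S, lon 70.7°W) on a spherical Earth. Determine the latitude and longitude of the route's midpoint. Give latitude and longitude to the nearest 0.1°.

≈ lat 34.2°S, lon 64.6°W

The haversine formula gives a central angle δ ≈ 0.179 rad (10.2°) between the endpoints.
Interpolate at f = 1/2 with slerp weights a = sin((1−f)δ)/sin δ ≈ 0.502, b = sin(fδ)/sin δ ≈ 0.502.
p = a·p₁ + b·p₂ ≈ (0.355, -0.747, -0.562); φ = arcsin(p_z) ≈ -34.20°, λ = atan2(p_y, p_x) ≈ -64.59°.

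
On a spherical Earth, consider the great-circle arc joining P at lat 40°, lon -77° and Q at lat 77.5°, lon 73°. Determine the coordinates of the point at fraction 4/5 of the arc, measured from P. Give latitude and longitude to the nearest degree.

Write both endpoints as unit vectors p₁, p₂ with components (cos φ cos λ, cos φ sin λ, sin φ).
The central angle between the endpoints is δ = arccos(p₁·p₂) ≈ 1.066 rad (61.1°).
Interpolate at f = 4/5 with slerp weights a = sin((1−f)δ)/sin δ ≈ 0.242, b = sin(fδ)/sin δ ≈ 0.860.
p = a·p₁ + b·p₂ ≈ (0.096, -0.002, 0.995); φ = arcsin(p_z) ≈ 84.48°, λ = atan2(p_y, p_x) ≈ -1.39°.

≈ lat 84°, lon -1°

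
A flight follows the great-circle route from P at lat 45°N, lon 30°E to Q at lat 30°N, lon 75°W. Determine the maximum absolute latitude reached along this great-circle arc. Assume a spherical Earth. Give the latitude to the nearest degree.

≈ 53°N

The great circle lies in the plane with unit normal n̂ = (p₁ × p₂)/|p₁ × p₂|.
Here n̂_z ≈ -0.603; the vertex latitude is φ_max = arccos|n̂_z| ≈ 52.9°.
Check via Clairaut: cos φ_max = |cos φ₁| · sin C = cos(45.0°)·sin(58.5°) ≈ 0.603, again giving ≈ 52.9°.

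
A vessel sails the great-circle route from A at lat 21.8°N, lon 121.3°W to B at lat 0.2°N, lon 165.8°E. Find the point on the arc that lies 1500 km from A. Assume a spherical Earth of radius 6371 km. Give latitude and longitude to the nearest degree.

≈ lat 20°N, lon 136°W

Write both endpoints as unit vectors p₁, p₂ with components (cos φ cos λ, cos φ sin λ, sin φ).
The central angle between the endpoints is δ = arccos(p₁·p₂) ≈ 1.293 rad (74.1°). The total great-circle distance is δ·R ≈ 1.293 × 6371 ≈ 8237 km, so the target fraction is f = 1500/8237 ≈ 0.182.
Interpolate at f ≈ 0.182 with slerp weights a = sin((1−f)δ)/sin δ ≈ 0.906, b = sin(fδ)/sin δ ≈ 0.243.
p = a·p₁ + b·p₂ ≈ (-0.672, -0.659, 0.337); φ = arcsin(p_z) ≈ 19.71°, λ = atan2(p_y, p_x) ≈ -135.56°.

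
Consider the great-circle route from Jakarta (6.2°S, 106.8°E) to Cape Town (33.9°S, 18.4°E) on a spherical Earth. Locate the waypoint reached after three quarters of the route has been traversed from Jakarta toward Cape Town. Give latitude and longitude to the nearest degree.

≈ (33°S, 44°E)

From cos δ = sin φ₁ sin φ₂ + cos φ₁ cos φ₂ cos Δλ, the central angle is δ ≈ 1.487 rad (85.2°).
Interpolate at f = 3/4 with slerp weights a = sin((1−f)δ)/sin δ ≈ 0.365, b = sin(fδ)/sin δ ≈ 0.901.
p = a·p₁ + b·p₂ ≈ (0.605, 0.583, -0.542); φ = arcsin(p_z) ≈ -32.82°, λ = atan2(p_y, p_x) ≈ 43.94°.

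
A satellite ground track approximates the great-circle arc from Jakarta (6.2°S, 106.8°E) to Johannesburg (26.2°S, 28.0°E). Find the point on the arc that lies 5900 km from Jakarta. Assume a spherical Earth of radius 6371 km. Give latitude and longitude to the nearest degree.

Write both endpoints as unit vectors p₁, p₂ with components (cos φ cos λ, cos φ sin λ, sin φ).
The central angle between the endpoints is δ = arccos(p₁·p₂) ≈ 1.348 rad (77.2°). The total great-circle distance is δ·R ≈ 1.348 × 6371 ≈ 8588 km, so the target fraction is f = 5900/8588 ≈ 0.687.
Interpolate at f ≈ 0.687 with slerp weights a = sin((1−f)δ)/sin δ ≈ 0.420, b = sin(fδ)/sin δ ≈ 0.820.
p = a·p₁ + b·p₂ ≈ (0.529, 0.745, -0.407); φ = arcsin(p_z) ≈ -24.03°, λ = atan2(p_y, p_x) ≈ 54.64°.

≈ 24°S, 55°E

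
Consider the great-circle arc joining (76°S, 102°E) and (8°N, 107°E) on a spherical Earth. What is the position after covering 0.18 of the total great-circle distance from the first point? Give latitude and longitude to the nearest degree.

From cos δ = sin φ₁ sin φ₂ + cos φ₁ cos φ₂ cos Δλ, the central angle is δ ≈ 1.467 rad (84.1°).
Interpolate at f = 0.18 with slerp weights a = sin((1−f)δ)/sin δ ≈ 0.938, b = sin(fδ)/sin δ ≈ 0.262.
p = a·p₁ + b·p₂ ≈ (-0.123, 0.471, -0.874); φ = arcsin(p_z) ≈ -60.90°, λ = atan2(p_y, p_x) ≈ 104.67°.

≈ (61°S, 105°E)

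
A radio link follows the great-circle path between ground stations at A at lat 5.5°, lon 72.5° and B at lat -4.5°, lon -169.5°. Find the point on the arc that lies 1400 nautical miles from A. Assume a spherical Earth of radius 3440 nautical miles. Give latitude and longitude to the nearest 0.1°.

≈ lat 4.2°, lon 95.9°

Write both endpoints as unit vectors p₁, p₂ with components (cos φ cos λ, cos φ sin λ, sin φ).
The central angle between the endpoints is δ = arccos(p₁·p₂) ≈ 2.064 rad (118.3°). The total great-circle distance is δ·R ≈ 2.064 × 3440 ≈ 7100 nmi, so the target fraction is f = 1400/7100 ≈ 0.197.
Interpolate at f ≈ 0.197 with slerp weights a = sin((1−f)δ)/sin δ ≈ 1.131, b = sin(fδ)/sin δ ≈ 0.449.
p = a·p₁ + b·p₂ ≈ (-0.102, 0.992, 0.073); φ = arcsin(p_z) ≈ 4.19°, λ = atan2(p_y, p_x) ≈ 95.87°.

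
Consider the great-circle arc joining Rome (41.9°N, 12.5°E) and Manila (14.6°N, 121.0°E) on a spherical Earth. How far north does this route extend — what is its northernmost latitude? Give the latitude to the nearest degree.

The great circle lies in the plane with unit normal n̂ = (p₁ × p₂)/|p₁ × p₂|.
Here n̂_z ≈ +0.684; the vertex latitude is φ_max = arccos|n̂_z| ≈ 46.8°.
Check via Clairaut: cos φ_max = |cos φ₁| · sin C = cos(41.9°)·sin(66.8°) ≈ 0.684, again giving ≈ 46.8°.

≈ 47°N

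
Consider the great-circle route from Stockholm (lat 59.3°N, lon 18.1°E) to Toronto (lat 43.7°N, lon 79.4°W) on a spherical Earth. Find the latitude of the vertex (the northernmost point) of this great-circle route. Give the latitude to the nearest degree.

≈ 64°N

The great circle lies in the plane with unit normal n̂ = (p₁ × p₂)/|p₁ × p₂|.
Here n̂_z ≈ -0.437; the vertex latitude is φ_max = arccos|n̂_z| ≈ 64.1°.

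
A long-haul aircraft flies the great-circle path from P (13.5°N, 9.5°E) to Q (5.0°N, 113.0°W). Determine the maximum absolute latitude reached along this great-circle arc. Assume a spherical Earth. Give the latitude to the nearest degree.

The great circle lies in the plane with unit normal n̂ = (p₁ × p₂)/|p₁ × p₂|.
Here n̂_z ≈ -0.943; the vertex latitude is φ_max = arccos|n̂_z| ≈ 19.4°.

≈ 19°N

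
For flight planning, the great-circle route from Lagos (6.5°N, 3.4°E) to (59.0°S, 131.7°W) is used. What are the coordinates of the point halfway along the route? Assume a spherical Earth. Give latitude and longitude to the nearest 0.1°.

≈ (45.7°S, 26.6°W)

The haversine formula gives a central angle δ ≈ 2.048 rad (117.4°) between the endpoints.
Interpolate at f = 1/2 with slerp weights a = sin((1−f)δ)/sin δ ≈ 0.962, b = sin(fδ)/sin δ ≈ 0.962.
p = a·p₁ + b·p₂ ≈ (0.624, -0.313, -0.716); φ = arcsin(p_z) ≈ -45.69°, λ = atan2(p_y, p_x) ≈ -26.64°.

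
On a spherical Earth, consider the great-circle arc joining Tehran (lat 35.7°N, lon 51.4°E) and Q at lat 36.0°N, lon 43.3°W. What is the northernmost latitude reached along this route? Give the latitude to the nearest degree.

The great circle lies in the plane with unit normal n̂ = (p₁ × p₂)/|p₁ × p₂|.
Here n̂_z ≈ -0.684; the vertex latitude is φ_max = arccos|n̂_z| ≈ 46.8°.
Check via Clairaut: cos φ_max = |cos φ₁| · sin C = cos(35.7°)·sin(57.4°) ≈ 0.684, again giving ≈ 46.8°.

≈ 47°N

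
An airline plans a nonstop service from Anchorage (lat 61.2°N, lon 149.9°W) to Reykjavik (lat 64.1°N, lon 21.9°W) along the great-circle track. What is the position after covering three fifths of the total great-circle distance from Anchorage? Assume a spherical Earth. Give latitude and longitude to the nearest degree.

≈ lat 77°N, lon 70°W

Write both endpoints as unit vectors p₁, p₂ with components (cos φ cos λ, cos φ sin λ, sin φ).
The central angle between the endpoints is δ = arccos(p₁·p₂) ≈ 0.852 rad (48.8°).
Interpolate at f = 3/5 with slerp weights a = sin((1−f)δ)/sin δ ≈ 0.444, b = sin(fδ)/sin δ ≈ 0.650.
p = a·p₁ + b·p₂ ≈ (0.078, -0.213, 0.974); φ = arcsin(p_z) ≈ 76.87°, λ = atan2(p_y, p_x) ≈ -69.82°.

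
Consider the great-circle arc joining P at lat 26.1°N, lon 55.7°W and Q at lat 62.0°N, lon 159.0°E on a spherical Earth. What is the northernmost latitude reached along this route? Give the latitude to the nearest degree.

The great circle lies in the plane with unit normal n̂ = (p₁ × p₂)/|p₁ × p₂|.
Here n̂_z ≈ -0.240; the vertex latitude is φ_max = arccos|n̂_z| ≈ 76.1°.
Check via Clairaut: cos φ_max = |cos φ₁| · sin C = cos(26.1°)·sin(15.5°) ≈ 0.240, again giving ≈ 76.1°.

≈ 76°N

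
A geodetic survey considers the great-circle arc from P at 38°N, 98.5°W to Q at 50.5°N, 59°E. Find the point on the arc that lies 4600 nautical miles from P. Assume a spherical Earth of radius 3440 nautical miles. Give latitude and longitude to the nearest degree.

Convert each endpoint to a unit vector on the sphere (x = cos φ cos λ, y = cos φ sin λ, z = sin φ).
The central angle between the endpoints is δ = arccos(p₁·p₂) ≈ 1.559 rad (89.3°). The total great-circle distance is δ·R ≈ 1.559 × 3440 ≈ 5362 nmi, so the target fraction is f = 4600/5362 ≈ 0.858.
Interpolate at f ≈ 0.858 with slerp weights a = sin((1−f)δ)/sin δ ≈ 0.220, b = sin(fδ)/sin δ ≈ 0.973.
p = a·p₁ + b·p₂ ≈ (0.293, 0.359, 0.886); φ = arcsin(p_z) ≈ 62.38°, λ = atan2(p_y, p_x) ≈ 50.78°.

≈ 62°N, 51°E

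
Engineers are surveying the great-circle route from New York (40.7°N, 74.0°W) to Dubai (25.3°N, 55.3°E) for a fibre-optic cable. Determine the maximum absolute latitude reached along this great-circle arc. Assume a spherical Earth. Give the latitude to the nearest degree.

≈ 58°N

The great circle lies in the plane with unit normal n̂ = (p₁ × p₂)/|p₁ × p₂|.
Here n̂_z ≈ +0.537; the vertex latitude is φ_max = arccos|n̂_z| ≈ 57.5°.
Check via Clairaut: cos φ_max = |cos φ₁| · sin C = cos(40.7°)·sin(45.1°) ≈ 0.537, again giving ≈ 57.5°.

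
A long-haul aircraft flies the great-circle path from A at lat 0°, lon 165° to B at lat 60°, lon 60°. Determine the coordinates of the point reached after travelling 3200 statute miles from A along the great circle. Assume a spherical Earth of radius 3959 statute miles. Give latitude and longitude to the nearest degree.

Convert each endpoint to a unit vector on the sphere (x = cos φ cos λ, y = cos φ sin λ, z = sin φ).
The central angle between the endpoints is δ = arccos(p₁·p₂) ≈ 1.701 rad (97.4°). The total great-circle distance is δ·R ≈ 1.701 × 3959 ≈ 6733 mi, so the target fraction is f = 3200/6733 ≈ 0.475.
Interpolate at f ≈ 0.475 with slerp weights a = sin((1−f)δ)/sin δ ≈ 0.785, b = sin(fδ)/sin δ ≈ 0.729.
p = a·p₁ + b·p₂ ≈ (-0.576, 0.519, 0.632); φ = arcsin(p_z) ≈ 39.16°, λ = atan2(p_y, p_x) ≈ 137.98°.

≈ lat 39°, lon 138°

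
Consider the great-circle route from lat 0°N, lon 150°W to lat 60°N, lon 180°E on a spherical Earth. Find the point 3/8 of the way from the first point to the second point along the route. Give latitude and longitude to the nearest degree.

≈ lat 23°N, lon 157°W

The haversine formula gives a central angle δ ≈ 1.123 rad (64.3°) between the endpoints.
Interpolate at f = 3/8 with slerp weights a = sin((1−f)δ)/sin δ ≈ 0.716, b = sin(fδ)/sin δ ≈ 0.453.
p = a·p₁ + b·p₂ ≈ (-0.847, -0.358, 0.393); φ = arcsin(p_z) ≈ 23.12°, λ = atan2(p_y, p_x) ≈ -157.08°.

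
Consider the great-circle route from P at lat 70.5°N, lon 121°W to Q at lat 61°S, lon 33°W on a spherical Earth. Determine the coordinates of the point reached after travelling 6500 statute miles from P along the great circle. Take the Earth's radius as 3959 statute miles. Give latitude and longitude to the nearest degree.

≈ lat 14°S, lon 61°W

Convert each endpoint to a unit vector on the sphere (x = cos φ cos λ, y = cos φ sin λ, z = sin φ).
The central angle between the endpoints is δ = arccos(p₁·p₂) ≈ 2.530 rad (145.0°). The total great-circle distance is δ·R ≈ 2.530 × 3959 ≈ 10017 mi, so the target fraction is f = 6500/10017 ≈ 0.649.
Interpolate at f ≈ 0.649 with slerp weights a = sin((1−f)δ)/sin δ ≈ 1.352, b = sin(fδ)/sin δ ≈ 1.738.
p = a·p₁ + b·p₂ ≈ (0.474, -0.846, -0.245); φ = arcsin(p_z) ≈ -14.21°, λ = atan2(p_y, p_x) ≈ -60.72°.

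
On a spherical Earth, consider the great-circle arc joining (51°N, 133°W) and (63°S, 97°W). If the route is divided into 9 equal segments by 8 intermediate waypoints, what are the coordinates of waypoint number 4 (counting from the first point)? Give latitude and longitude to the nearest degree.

From cos δ = sin φ₁ sin φ₂ + cos φ₁ cos φ₂ cos Δλ, the central angle is δ ≈ 2.050 rad (117.5°).
Interpolate at f = 4/9 with slerp weights a = sin((1−f)δ)/sin δ ≈ 1.024, b = sin(fδ)/sin δ ≈ 0.891.
p = a·p₁ + b·p₂ ≈ (-0.489, -0.872, 0.002); φ = arcsin(p_z) ≈ 0.11°, λ = atan2(p_y, p_x) ≈ -119.25°.

≈ (0°N, 119°W)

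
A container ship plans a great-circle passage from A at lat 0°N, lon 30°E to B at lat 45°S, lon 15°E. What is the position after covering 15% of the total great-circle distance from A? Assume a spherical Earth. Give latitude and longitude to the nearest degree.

≈ lat 7°S, lon 28°E

Convert each endpoint to a unit vector on the sphere (x = cos φ cos λ, y = cos φ sin λ, z = sin φ).
The central angle between the endpoints is δ = arccos(p₁·p₂) ≈ 0.819 rad (46.9°).
Interpolate at f = 0.15 with slerp weights a = sin((1−f)δ)/sin δ ≈ 0.878, b = sin(fδ)/sin δ ≈ 0.168.
p = a·p₁ + b·p₂ ≈ (0.875, 0.470, -0.119); φ = arcsin(p_z) ≈ -6.81°, λ = atan2(p_y, p_x) ≈ 28.23°.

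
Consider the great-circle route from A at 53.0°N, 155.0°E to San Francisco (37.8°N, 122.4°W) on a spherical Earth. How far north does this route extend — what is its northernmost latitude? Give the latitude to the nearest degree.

≈ 56°N

The great circle lies in the plane with unit normal n̂ = (p₁ × p₂)/|p₁ × p₂|.
Here n̂_z ≈ +0.565; the vertex latitude is φ_max = arccos|n̂_z| ≈ 55.6°.
Check via Clairaut: cos φ_max = |cos φ₁| · sin C = cos(53.0°)·sin(69.8°) ≈ 0.565, again giving ≈ 55.6°.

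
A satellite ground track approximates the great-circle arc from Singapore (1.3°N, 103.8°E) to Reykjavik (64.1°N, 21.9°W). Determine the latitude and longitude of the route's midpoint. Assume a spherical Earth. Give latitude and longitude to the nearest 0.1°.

≈ (48.2°N, 78.3°E)

Write both endpoints as unit vectors p₁, p₂ with components (cos φ cos λ, cos φ sin λ, sin φ).
The central angle between the endpoints is δ = arccos(p₁·p₂) ≈ 1.807 rad (103.6°).
Interpolate at f = 1/2 with slerp weights a = sin((1−f)δ)/sin δ ≈ 0.808, b = sin(fδ)/sin δ ≈ 0.808.
p = a·p₁ + b·p₂ ≈ (0.135, 0.653, 0.745); φ = arcsin(p_z) ≈ 48.19°, λ = atan2(p_y, p_x) ≈ 78.33°.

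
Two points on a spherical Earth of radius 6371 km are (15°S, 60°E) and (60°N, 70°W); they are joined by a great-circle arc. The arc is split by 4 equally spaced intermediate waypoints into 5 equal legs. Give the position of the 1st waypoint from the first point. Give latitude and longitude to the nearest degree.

≈ (7°N, 49°E)

Convert each endpoint to a unit vector on the sphere (x = cos φ cos λ, y = cos φ sin λ, z = sin φ).
The central angle between the endpoints is δ = arccos(p₁·p₂) ≈ 2.135 rad (122.3°).
Interpolate at f = 1/5 with slerp weights a = sin((1−f)δ)/sin δ ≈ 1.172, b = sin(fδ)/sin δ ≈ 0.490.
p = a·p₁ + b·p₂ ≈ (0.650, 0.750, 0.121); φ = arcsin(p_z) ≈ 6.95°, λ = atan2(p_y, p_x) ≈ 49.10°.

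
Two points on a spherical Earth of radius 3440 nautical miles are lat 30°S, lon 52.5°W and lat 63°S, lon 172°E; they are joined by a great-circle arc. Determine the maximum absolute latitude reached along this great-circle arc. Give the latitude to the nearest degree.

≈ 74°S

The great circle lies in the plane with unit normal n̂ = (p₁ × p₂)/|p₁ × p₂|.
Here n̂_z ≈ -0.279; the vertex latitude is φ_max = arccos|n̂_z| ≈ 73.8°.
Check via Clairaut: cos φ_max = |cos φ₁| · sin C = cos(30.0°)·sin(161.2°) ≈ 0.279, again giving ≈ 73.8°.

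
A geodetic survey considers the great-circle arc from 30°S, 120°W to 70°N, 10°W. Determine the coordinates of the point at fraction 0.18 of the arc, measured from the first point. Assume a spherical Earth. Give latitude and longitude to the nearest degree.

The haversine formula gives a central angle δ ≈ 2.179 rad (124.8°) between the endpoints.
Interpolate at f = 0.18 with slerp weights a = sin((1−f)δ)/sin δ ≈ 1.190, b = sin(fδ)/sin δ ≈ 0.466.
p = a·p₁ + b·p₂ ≈ (-0.358, -0.920, -0.157); φ = arcsin(p_z) ≈ -9.06°, λ = atan2(p_y, p_x) ≈ -111.28°.

≈ 9°S, 111°W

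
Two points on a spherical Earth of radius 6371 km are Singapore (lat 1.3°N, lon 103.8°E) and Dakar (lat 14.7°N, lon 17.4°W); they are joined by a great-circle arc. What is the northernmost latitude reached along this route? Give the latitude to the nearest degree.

The great circle lies in the plane with unit normal n̂ = (p₁ × p₂)/|p₁ × p₂|.
Here n̂_z ≈ -0.952; the vertex latitude is φ_max = arccos|n̂_z| ≈ 17.8°.
Check via Clairaut: cos φ_max = |cos φ₁| · sin C = cos(1.3°)·sin(72.2°) ≈ 0.952, again giving ≈ 17.8°.

≈ 18°N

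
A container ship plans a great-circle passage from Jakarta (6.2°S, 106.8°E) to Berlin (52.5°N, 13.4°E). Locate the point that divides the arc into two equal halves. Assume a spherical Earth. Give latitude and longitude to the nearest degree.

From cos δ = sin φ₁ sin φ₂ + cos φ₁ cos φ₂ cos Δλ, the central angle is δ ≈ 1.693 rad (97.0°).
Interpolate at f = 1/2 with slerp weights a = sin((1−f)δ)/sin δ ≈ 0.754, b = sin(fδ)/sin δ ≈ 0.754.
p = a·p₁ + b·p₂ ≈ (0.230, 0.824, 0.517); φ = arcsin(p_z) ≈ 31.14°, λ = atan2(p_y, p_x) ≈ 74.41°.

≈ (31°N, 74°E)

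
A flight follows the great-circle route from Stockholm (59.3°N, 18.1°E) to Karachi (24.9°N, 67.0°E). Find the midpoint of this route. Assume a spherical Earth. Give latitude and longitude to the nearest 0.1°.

≈ (44.6°N, 49.8°E)

Write both endpoints as unit vectors p₁, p₂ with components (cos φ cos λ, cos φ sin λ, sin φ).
The central angle between the endpoints is δ = arccos(p₁·p₂) ≈ 0.841 rad (48.2°).
Interpolate at f = 1/2 with slerp weights a = sin((1−f)δ)/sin δ ≈ 0.548, b = sin(fδ)/sin δ ≈ 0.548.
p = a·p₁ + b·p₂ ≈ (0.460, 0.544, 0.702); φ = arcsin(p_z) ≈ 44.56°, λ = atan2(p_y, p_x) ≈ 49.80°.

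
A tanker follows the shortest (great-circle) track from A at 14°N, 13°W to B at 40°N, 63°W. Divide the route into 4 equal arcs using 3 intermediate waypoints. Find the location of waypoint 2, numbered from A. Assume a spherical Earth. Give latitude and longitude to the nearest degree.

≈ 29°N, 35°W

Write both endpoints as unit vectors p₁, p₂ with components (cos φ cos λ, cos φ sin λ, sin φ).
The central angle between the endpoints is δ = arccos(p₁·p₂) ≈ 0.885 rad (50.7°).
Interpolate at f = 2/4 with slerp weights a = sin((1−f)δ)/sin δ ≈ 0.553, b = sin(fδ)/sin δ ≈ 0.553.
p = a·p₁ + b·p₂ ≈ (0.716, -0.498, 0.490); φ = arcsin(p_z) ≈ 29.31°, λ = atan2(p_y, p_x) ≈ -34.86°.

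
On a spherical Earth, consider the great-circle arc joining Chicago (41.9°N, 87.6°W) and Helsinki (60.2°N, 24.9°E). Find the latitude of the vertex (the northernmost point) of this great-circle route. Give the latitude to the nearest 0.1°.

≈ 67.7°N

The great circle lies in the plane with unit normal n̂ = (p₁ × p₂)/|p₁ × p₂|.
Here n̂_z ≈ +0.380; the vertex latitude is φ_max = arccos|n̂_z| ≈ 67.7°.
Check via Clairaut: cos φ_max = |cos φ₁| · sin C = cos(41.9°)·sin(30.7°) ≈ 0.380, again giving ≈ 67.7°.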